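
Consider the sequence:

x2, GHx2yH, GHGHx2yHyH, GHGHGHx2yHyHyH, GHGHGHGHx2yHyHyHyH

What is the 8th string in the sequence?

GHGHGHGHGHGHGHx2yHyHyHyHyHyHyH

Each term wraps the previous one in GH on the left and yH on the right.
From GHGHGHGHx2yHyHyHyH, 3 further steps: GHGHGHGHx2yHyHyHyH → GHGHGHGHGHx2yHyHyHyHyH → GHGHGHGHGHGHx2yHyHyHyHyHyH → (answer).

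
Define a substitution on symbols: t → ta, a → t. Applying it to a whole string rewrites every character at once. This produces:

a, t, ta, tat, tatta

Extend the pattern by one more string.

Rewriting each symbol of tatta: t→ta, a→t, t→ta, t→ta, a→t, which concatenates to ta t ta ta t.

tattatat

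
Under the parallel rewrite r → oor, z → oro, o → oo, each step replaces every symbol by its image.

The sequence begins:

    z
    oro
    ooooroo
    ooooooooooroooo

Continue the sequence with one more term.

Rewriting the 15 symbols of ooooooooooroooo one by one yields oo oo oo oo oo oo oo oo oo oo oor oo oo oo oo; concatenated:

ooooooooooooooooooooooroooooooo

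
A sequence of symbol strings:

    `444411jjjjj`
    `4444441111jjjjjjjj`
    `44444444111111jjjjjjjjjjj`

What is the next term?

Term n consists of 2n 4's, followed by 2n-2 1's, followed by 3n-1 j's, where the shown terms are n = 2, 3, 4.
For the next term, n = 5, so the run lengths are 10, 8, 14.

444444444411111111jjjjjjjjjjjjjj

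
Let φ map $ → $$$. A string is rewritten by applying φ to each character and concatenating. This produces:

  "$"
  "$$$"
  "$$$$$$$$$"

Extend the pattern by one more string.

Rewriting each symbol of $$$$$$$$$: $→$$$, $→$$$, $→$$$, $→$$$, $→$$$, $→$$$, $→$$$, $→$$$, $→$$$, which concatenates to $$$ $$$ $$$ $$$ $$$ $$$ $$$ $$$ $$$.

$$$$$$$$$$$$$$$$$$$$$$$$$$$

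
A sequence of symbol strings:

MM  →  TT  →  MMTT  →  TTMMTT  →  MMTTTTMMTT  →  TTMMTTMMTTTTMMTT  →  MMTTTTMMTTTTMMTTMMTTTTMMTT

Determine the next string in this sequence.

TTMMTTMMTTTTMMTTMMTTTTMMTTTTMMTTMMTTTTMMTT

This is a Fibonacci-style word recurrence s(k) = s(k−2)·s(k−1): e.g. MM·TT = MMTT.
Continuing: TTMMTTMMTTTTMMTT · MMTTTTMMTTTTMMTTMMTTTTMMTT gives term 8.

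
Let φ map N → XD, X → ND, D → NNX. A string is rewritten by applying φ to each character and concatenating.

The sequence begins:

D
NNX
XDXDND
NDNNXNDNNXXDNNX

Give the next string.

φ(NDNNXNDNNXXDNNX) expands symbol-by-symbol to XD NNX XD XD ND XD NNX XD XD ND ND NNX XD XD ND; joining the 15 pieces gives the next term.

XDNNXXDXDNDXDNNXXDXDNDNDNNXXDXDND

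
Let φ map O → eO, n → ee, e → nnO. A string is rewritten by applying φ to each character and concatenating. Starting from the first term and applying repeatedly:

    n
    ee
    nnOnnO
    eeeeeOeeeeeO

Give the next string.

Apply φ to eeeeeOeeeeeO symbol by symbol: e→nnO, e→nnO, e→nnO, e→nnO, e→nnO, O→eO, e→nnO, e→nnO, e→nnO, e→nnO, e→nnO, O→eO; joined: nnO nnO nnO nnO nnO eO nnO nnO nnO nnO nnO eO.

nnOnnOnnOnnOnnOeOnnOnnOnnOnnOnnOeO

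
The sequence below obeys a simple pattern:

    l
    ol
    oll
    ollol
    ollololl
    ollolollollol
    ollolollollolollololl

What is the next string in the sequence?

This is a Fibonacci-style word recurrence s(k) = s(k−1)·s(k−2): e.g. ol·l = oll.
The next term joins ollolollollolollololl and ollolollollol.

ollolollollolollolollollolollollol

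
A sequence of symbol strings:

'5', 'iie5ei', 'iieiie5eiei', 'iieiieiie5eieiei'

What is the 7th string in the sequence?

iieiieiieiieiieiie5eieieieieiei

Each term wraps the previous one in iie on the left and ei on the right.
From iieiieiie5eieiei, 3 further steps: iieiieiie5eieiei → iieiieiieiie5eieieiei → iieiieiieiieiie5eieieieiei → (answer).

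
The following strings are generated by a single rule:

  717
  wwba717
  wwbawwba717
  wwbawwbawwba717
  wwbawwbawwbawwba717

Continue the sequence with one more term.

Every step adds wwba at the front: s(k+1) = wwba·s(k).
Applying this once more to wwbawwbawwbawwba717:

wwbawwbawwbawwbawwba717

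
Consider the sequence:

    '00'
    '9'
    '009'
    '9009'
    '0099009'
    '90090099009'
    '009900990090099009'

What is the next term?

90090099009009900990090099009

Each term (from the third on) is the two preceding terms concatenated in order: term 3 = 00·9 = 009.
So term 8 is 90090099009·009900990090099009.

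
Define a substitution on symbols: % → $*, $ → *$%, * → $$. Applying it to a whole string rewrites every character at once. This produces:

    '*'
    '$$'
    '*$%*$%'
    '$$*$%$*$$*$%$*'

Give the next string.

Rewriting the 14 symbols of $$*$%$*$$*$%$* one by one yields *$% *$% $$ *$% $* *$% $$ *$% *$% $$ *$% $* *$% $$; concatenated:

*$%*$%$$*$%$**$%$$*$%*$%$$*$%$**$%$$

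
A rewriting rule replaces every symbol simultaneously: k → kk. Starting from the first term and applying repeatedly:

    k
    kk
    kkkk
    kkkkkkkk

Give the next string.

Apply φ to kkkkkkkk symbol by symbol: k→kk, k→kk, k→kk, k→kk, k→kk, k→kk, k→kk, k→kk; joined: kk kk kk kk kk kk kk kk.

kkkkkkkkkkkkkkkk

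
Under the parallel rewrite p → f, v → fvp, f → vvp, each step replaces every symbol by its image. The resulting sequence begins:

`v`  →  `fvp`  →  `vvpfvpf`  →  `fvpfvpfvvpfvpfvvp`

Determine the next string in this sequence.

Rewriting the 17 symbols of fvpfvpfvvpfvpfvvp one by one yields vvp fvp f vvp fvp f vvp fvp fvp f vvp fvp f vvp fvp fvp f; concatenated:

vvpfvpfvvpfvpfvvpfvpfvpfvvpfvpfvvpfvpfvpf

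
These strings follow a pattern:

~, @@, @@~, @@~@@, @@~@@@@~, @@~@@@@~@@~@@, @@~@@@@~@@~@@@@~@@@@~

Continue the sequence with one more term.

@@~@@@@~@@~@@@@~@@@@~@@~@@@@~@@~@@

This is a Fibonacci-style word recurrence s(k) = s(k−1)·s(k−2): e.g. @@·~ = @@~.
Continuing: @@~@@@@~@@~@@@@~@@@@~ · @@~@@@@~@@~@@ gives term 8.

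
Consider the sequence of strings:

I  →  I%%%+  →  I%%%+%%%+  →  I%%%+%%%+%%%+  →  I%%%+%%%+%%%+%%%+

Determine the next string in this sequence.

Every step adds %%%+ to the end: s(k+1) = s(k)·%%%+.
Applying this once more to I%%%+%%%+%%%+%%%+:

I%%%+%%%+%%%+%%%+%%%+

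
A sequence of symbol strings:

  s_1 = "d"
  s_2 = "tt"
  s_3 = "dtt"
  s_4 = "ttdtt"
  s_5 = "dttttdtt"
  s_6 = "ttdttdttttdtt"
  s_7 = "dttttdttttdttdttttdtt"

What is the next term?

ttdttdttttdttdttttdttttdttdttttdtt

This is a Fibonacci-style word recurrence s(k) = s(k−2)·s(k−1): e.g. d·tt = dtt.
Continuing: ttdttdttttdtt · dttttdttttdttdttttdtt gives term 8.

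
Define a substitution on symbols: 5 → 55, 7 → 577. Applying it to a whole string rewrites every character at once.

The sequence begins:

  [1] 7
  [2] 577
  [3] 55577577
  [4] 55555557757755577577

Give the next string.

φ(55555557757755577577) expands symbol-by-symbol to 55 55 55 55 55 55 55 577 577 55 577 577 55 55 55 577 577 55 577 577; joining the 20 pieces gives the next term.

555555555555555775775557757755555557757755577577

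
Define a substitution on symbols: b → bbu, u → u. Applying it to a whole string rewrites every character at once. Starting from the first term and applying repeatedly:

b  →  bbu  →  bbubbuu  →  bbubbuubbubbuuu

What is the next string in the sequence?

bbubbuubbubbuuubbubbuubbubbuuuu

φ(bbubbuubbubbuuu) expands symbol-by-symbol to bbu bbu u bbu bbu u u bbu bbu u bbu bbu u u u; joining the 15 pieces gives the next term.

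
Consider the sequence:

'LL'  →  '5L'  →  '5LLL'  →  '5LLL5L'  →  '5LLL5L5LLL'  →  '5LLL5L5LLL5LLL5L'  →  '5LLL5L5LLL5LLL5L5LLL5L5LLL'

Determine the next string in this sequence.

This is a Fibonacci-style word recurrence s(k) = s(k−1)·s(k−2): e.g. 5L·LL = 5LLL.
The next term joins 5LLL5L5LLL5LLL5L5LLL5L5LLL and 5LLL5L5LLL5LLL5L.

5LLL5L5LLL5LLL5L5LLL5L5LLL5LLL5L5LLL5LLL5L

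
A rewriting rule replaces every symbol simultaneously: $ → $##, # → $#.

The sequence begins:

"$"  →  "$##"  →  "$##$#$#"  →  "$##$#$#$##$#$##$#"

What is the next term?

Applying the rule to each of the 17 symbols of $##$#$#$##$#$##$# gives the pieces $## $# $# $## $# $## $# $## $# $# $## $# $## $# $# $## $#, which concatenate to the answer.

$##$#$#$##$#$##$#$##$#$#$##$#$##$#$#$##$#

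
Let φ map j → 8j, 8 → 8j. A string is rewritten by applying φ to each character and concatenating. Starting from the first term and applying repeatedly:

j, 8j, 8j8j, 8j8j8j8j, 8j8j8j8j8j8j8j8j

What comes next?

8j8j8j8j8j8j8j8j8j8j8j8j8j8j8j8j

Applying the rule to each of the 16 symbols of 8j8j8j8j8j8j8j8j gives the pieces 8j 8j 8j 8j 8j 8j 8j 8j 8j 8j 8j 8j 8j 8j 8j 8j, which concatenate to the answer.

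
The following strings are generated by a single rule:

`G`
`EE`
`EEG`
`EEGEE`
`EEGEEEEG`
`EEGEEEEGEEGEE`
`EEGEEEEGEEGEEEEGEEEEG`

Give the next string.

EEGEEEEGEEGEEEEGEEEEGEEGEEEEGEEGEE

From term 3 onward, concatenate the last term with the second-to-last: EE·G = EEG, EEG·EE = EEGEE, …
So term 8 is EEGEEEEGEEGEEEEGEEEEG·EEGEEEEGEEGEE.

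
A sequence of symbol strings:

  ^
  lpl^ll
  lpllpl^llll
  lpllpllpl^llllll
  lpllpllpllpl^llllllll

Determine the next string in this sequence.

Each term wraps the previous one in lpl on the left and ll on the right.
Applying this once more to lpllpllpllpl^llllllll:

lpllpllpllpllpl^llllllllll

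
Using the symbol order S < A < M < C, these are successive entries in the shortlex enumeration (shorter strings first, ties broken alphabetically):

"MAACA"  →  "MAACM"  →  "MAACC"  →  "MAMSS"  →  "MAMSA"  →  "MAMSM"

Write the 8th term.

MAMAS

Advancing 2 positions from MAMSM through MAMSM → MAMSC reaches term 8.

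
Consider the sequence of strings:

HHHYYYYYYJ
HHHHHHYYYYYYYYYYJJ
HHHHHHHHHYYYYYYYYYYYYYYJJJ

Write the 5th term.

Reading off run lengths: H runs 3, 6, 9; Y runs 6, 10, 14; J runs 1, 2, 3 — each is linear in n (n = 1, 2, …).
For term 5, n = 5, so the run lengths are 15, 22, 5.

HHHHHHHHHHHHHHHYYYYYYYYYYYYYYYYYYYYYYJJJJJ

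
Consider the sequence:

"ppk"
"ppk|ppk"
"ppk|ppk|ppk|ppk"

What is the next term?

Every step duplicates the string with '|' between the halves.
One more doubling of ppk|ppk|ppk|ppk gives the answer.

ppk|ppk|ppk|ppk|ppk|ppk|ppk|ppk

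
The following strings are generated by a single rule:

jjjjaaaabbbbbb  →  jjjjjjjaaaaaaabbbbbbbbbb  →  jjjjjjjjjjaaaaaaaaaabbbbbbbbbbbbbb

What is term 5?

jjjjjjjjjjjjjjjjaaaaaaaaaaaaaaaabbbbbbbbbbbbbbbbbbbbbb

Each string has the form j^{3n+1} a^{3n+1} b^{4n+2} (n = 1, 2, …).
For term 5, n = 5, so the run lengths are 16, 16, 22.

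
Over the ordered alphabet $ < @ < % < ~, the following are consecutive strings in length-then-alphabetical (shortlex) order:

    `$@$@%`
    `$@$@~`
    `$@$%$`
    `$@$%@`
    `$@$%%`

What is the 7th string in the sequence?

Advancing 2 positions from $@$%% through $@$%% → $@$%~ reaches term 7.

$@$~$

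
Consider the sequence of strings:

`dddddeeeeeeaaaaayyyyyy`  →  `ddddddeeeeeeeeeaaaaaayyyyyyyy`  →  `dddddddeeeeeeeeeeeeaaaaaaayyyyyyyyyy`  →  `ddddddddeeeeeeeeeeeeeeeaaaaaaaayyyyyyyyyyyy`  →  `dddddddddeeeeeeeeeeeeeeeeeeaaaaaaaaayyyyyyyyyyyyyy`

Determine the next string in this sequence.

Each string has the form d^{n+3} e^{3n} a^{n+3} y^{2n+2}, where the shown terms are n = 2, 3, 4, 5, 6.
For the next term, n = 7, so the run lengths are 10, 21, 10, 16.

ddddddddddeeeeeeeeeeeeeeeeeeeeeaaaaaaaaaayyyyyyyyyyyyyyyy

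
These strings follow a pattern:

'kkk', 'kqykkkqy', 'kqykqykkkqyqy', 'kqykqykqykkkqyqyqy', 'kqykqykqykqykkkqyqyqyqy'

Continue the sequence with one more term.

Each term wraps the previous one in kqy on the left and qy on the right.
Applying this once more to kqykqykqykqykkkqyqyqyqy:

kqykqykqykqykqykkkqyqyqyqyqy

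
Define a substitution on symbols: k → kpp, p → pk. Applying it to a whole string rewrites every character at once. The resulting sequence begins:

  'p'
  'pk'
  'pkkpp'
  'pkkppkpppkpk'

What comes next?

Apply φ to pkkppkpppkpk symbol by symbol: p→pk, k→kpp, k→kpp, p→pk, p→pk, k→kpp, p→pk, p→pk, p→pk, k→kpp, p→pk, k→kpp; joined: pk kpp kpp pk pk kpp pk pk pk kpp pk kpp.

pkkppkpppkpkkpppkpkpkkpppkkpp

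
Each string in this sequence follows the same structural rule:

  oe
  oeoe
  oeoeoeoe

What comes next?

Every step duplicates the string.
Doubling oeoeoeoe:

oeoeoeoeoeoeoeoe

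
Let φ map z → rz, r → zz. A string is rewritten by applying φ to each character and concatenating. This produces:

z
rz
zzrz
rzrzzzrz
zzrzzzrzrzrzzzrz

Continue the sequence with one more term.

φ(zzrzzzrzrzrzzzrz) expands symbol-by-symbol to rz rz zz rz rz rz zz rz zz rz zz rz rz rz zz rz; joining the 16 pieces gives the next term.

rzrzzzrzrzrzzzrzzzrzzzrzrzrzzzrz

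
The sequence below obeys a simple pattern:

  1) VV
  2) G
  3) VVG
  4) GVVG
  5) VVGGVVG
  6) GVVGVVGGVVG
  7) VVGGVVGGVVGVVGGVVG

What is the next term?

This is a Fibonacci-style word recurrence s(k) = s(k−2)·s(k−1): e.g. VV·G = VVG.
Continuing: GVVGVVGGVVG · VVGGVVGGVVGVVGGVVG gives term 8.

GVVGVVGGVVGVVGGVVGGVVGVVGGVVG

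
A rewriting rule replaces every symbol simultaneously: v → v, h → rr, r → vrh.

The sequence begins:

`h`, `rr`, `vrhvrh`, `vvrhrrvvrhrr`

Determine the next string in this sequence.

vvvrhrrvrhvrhvvvrhrrvrhvrh

Expanding vvrhrrvvrhrr: v→v, v→v, r→vrh, h→rr, r→vrh, r→vrh, v→v, v→v, r→vrh, h→rr, r→vrh, r→vrh. Concatenated: v v vrh rr vrh vrh v v vrh rr vrh vrh.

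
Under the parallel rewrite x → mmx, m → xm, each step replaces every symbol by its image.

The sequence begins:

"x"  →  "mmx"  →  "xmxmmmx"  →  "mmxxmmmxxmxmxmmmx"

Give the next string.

Rewriting the 17 symbols of mmxxmmmxxmxmxmmmx one by one yields xm xm mmx mmx xm xm xm mmx mmx xm mmx xm mmx xm xm xm mmx; concatenated:

xmxmmmxmmxxmxmxmmmxmmxxmmmxxmmmxxmxmxmmmx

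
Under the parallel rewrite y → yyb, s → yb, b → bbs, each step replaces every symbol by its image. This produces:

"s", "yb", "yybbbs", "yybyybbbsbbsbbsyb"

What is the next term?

yybyybbbsyybyybbbsbbsbbsybbbsbbsybbbsbbsybyybbbs

Applying the rule to each of the 17 symbols of yybyybbbsbbsbbsyb gives the pieces yyb yyb bbs yyb yyb bbs bbs bbs yb bbs bbs yb bbs bbs yb yyb bbs, which concatenate to the answer.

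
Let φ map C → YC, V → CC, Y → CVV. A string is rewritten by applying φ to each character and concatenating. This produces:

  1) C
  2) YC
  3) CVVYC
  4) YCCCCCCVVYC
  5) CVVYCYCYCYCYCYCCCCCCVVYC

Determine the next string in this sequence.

Rewriting the 24 symbols of CVVYCYCYCYCYCYCCCCCCVVYC one by one yields YC CC CC CVV YC CVV YC CVV YC CVV YC CVV YC CVV YC YC YC YC YC YC CC CC CVV YC; concatenated:

YCCCCCCVVYCCVVYCCVVYCCVVYCCVVYCCVVYCYCYCYCYCYCCCCCCVVYC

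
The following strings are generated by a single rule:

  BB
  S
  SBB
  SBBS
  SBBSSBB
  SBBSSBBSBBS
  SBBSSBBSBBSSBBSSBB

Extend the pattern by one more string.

From term 3 onward, concatenate the last term with the second-to-last: S·BB = SBB, SBB·S = SBBS, …
So term 8 is SBBSSBBSBBSSBBSSBB·SBBSSBBSBBS.

SBBSSBBSBBSSBBSSBBSBBSSBBSBBS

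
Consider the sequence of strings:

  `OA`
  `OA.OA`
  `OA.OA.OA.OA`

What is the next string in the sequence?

Each string is two copies of the previous one joined by '.'.
So the next term is two copies of OA.OA.OA.OA with '.' between the halves.

OA.OA.OA.OA.OA.OA.OA.OA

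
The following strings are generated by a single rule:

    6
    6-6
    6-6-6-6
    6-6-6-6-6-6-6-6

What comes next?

s(k+1) = s(k)·-·s(k) — each term doubles the last with '-' between the halves.
Doubling 6-6-6-6-6-6-6-6 with '-' between the halves:

6-6-6-6-6-6-6-6-6-6-6-6-6-6-6-6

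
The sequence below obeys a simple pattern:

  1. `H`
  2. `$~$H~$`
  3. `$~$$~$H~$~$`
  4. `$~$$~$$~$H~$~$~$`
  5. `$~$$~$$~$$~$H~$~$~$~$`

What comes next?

Each term wraps the previous one in $~$ on the left and ~$ on the right.
Applying this once more to $~$$~$$~$$~$H~$~$~$~$:

$~$$~$$~$$~$$~$H~$~$~$~$~$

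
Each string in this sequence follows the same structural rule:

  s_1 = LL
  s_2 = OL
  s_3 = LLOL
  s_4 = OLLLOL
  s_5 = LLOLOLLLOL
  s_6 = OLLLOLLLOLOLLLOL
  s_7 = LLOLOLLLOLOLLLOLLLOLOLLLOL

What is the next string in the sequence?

OLLLOLLLOLOLLLOLLLOLOLLLOLOLLLOLLLOLOLLLOL

Each term (from the third on) is the two preceding terms concatenated in order: term 3 = LL·OL = LLOL.
So term 8 is OLLLOLLLOLOLLLOL·LLOLOLLLOLOLLLOLLLOLOLLLOL.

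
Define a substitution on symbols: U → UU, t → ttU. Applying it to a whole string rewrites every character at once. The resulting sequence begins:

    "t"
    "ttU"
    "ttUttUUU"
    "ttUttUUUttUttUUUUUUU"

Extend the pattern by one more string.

ttUttUUUttUttUUUUUUUttUttUUUttUttUUUUUUUUUUUUUUU

Replace each of the 20 characters of ttUttUUUttUttUUUUUUU in place — ttU ttU UU ttU ttU UU UU UU ttU ttU UU ttU ttU UU UU UU UU UU UU UU — and concatenate.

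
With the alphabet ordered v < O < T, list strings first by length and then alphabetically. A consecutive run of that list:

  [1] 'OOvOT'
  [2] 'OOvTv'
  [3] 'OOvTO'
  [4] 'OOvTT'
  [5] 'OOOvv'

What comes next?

Find the rightmost character of OOOvv below T, bump it to the next letter, and reset everything to its right to v.

OOOvO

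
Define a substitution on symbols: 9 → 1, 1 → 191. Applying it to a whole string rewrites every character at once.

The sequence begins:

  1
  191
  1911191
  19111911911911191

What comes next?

19111911911911191191119119111911911911191

Replace each of the 17 characters of 19111911911911191 in place — 191 1 191 191 191 1 191 191 1 191 191 1 191 191 191 1 191 — and concatenate.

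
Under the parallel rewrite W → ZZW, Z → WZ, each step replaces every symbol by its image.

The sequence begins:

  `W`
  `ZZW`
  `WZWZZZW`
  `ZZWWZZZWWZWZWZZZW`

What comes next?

WZWZZZWZZWWZWZWZZZWZZWWZZZWWZZZWWZWZWZZZW

Replace each of the 17 characters of ZZWWZZZWWZWZWZZZW in place — WZ WZ ZZW ZZW WZ WZ WZ ZZW ZZW WZ ZZW WZ ZZW WZ WZ WZ ZZW — and concatenate.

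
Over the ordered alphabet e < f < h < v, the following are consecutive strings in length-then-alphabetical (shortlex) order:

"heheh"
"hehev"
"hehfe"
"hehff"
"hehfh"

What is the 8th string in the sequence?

hehhf

Stepping forward 3 times from hehfh: hehfh → hehfv → hehhe, then the target.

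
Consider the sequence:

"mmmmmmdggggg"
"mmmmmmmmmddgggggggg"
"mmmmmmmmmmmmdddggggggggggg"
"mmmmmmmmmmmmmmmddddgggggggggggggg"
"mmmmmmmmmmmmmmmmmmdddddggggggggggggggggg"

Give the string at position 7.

mmmmmmmmmmmmmmmmmmmmmmmmdddddddggggggggggggggggggggggg

Term n consists of 3n+3 m's, followed by n d's, followed by 3n+2 g's (n = 1, 2, …).
At n = 7 the blocks have lengths 24, 7, 23.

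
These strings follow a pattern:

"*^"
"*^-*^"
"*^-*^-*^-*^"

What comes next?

Every step duplicates the string with '-' between the halves.
So the next term is two copies of *^-*^-*^-*^ with '-' between the halves.

*^-*^-*^-*^-*^-*^-*^-*^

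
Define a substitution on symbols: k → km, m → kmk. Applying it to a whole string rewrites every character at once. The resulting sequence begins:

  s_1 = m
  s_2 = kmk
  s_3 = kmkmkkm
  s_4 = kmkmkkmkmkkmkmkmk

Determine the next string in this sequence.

kmkmkkmkmkkmkmkmkkmkmkkmkmkmkkmkmkkmkmkkm

Applying the rule to each of the 17 symbols of kmkmkkmkmkkmkmkmk gives the pieces km kmk km kmk km km kmk km kmk km km kmk km kmk km kmk km, which concatenate to the answer.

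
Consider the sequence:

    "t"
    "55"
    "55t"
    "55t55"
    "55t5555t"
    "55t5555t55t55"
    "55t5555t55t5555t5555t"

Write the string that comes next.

This is a Fibonacci-style word recurrence s(k) = s(k−1)·s(k−2): e.g. 55·t = 55t.
The next term joins 55t5555t55t5555t5555t and 55t5555t55t55.

55t5555t55t5555t5555t55t5555t55t55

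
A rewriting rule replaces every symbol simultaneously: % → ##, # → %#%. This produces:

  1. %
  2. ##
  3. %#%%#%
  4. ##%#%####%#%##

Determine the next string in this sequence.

φ(##%#%####%#%##) expands symbol-by-symbol to %#% %#% ## %#% ## %#% %#% %#% %#% ## %#% ## %#% %#%; joining the 14 pieces gives the next term.

%#%%#%##%#%##%#%%#%%#%%#%##%#%##%#%%#%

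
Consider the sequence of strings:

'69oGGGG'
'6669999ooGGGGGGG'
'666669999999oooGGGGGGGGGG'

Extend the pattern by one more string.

Reading off run lengths: 6 runs 1, 3, 5; 9 runs 1, 4, 7; o runs 1, 2, 3; G runs 4, 7, 10 — each is linear in n (n = 1, 2, …).
At n = 4 the blocks have lengths 7, 10, 4, 13.

66666669999999999ooooGGGGGGGGGGGGG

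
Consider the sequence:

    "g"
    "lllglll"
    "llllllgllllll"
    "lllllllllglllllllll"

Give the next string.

s(k+1) = lll·s(k)·lll, so each term gains lll as a prefix and lll as a suffix.
One more step from lllllllllglllllllll gives the answer.

llllllllllllgllllllllllll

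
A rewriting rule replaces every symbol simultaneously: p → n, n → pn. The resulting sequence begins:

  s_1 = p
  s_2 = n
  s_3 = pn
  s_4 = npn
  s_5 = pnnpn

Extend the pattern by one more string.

npnpnnpn

Expanding pnnpn: p→n, n→pn, n→pn, p→n, n→pn. Concatenated: n pn pn n pn.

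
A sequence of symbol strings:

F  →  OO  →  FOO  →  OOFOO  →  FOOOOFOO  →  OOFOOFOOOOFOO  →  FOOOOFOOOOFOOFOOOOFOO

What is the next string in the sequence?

OOFOOFOOOOFOOFOOOOFOOOOFOOFOOOOFOO

This is a Fibonacci-style word recurrence s(k) = s(k−2)·s(k−1): e.g. F·OO = FOO.
The next term joins OOFOOFOOOOFOO and FOOOOFOOOOFOOFOOOOFOO.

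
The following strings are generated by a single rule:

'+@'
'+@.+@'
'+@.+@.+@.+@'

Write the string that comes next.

s(k+1) = s(k)·.·s(k) — each term doubles the last with '.' between the halves.
Doubling +@.+@.+@.+@ with '.' between the halves:

+@.+@.+@.+@.+@.+@.+@.+@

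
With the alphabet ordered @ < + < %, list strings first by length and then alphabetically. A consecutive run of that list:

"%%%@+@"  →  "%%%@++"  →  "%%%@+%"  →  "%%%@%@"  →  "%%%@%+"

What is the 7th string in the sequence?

Advancing 2 positions from %%%@%+ through %%%@%+ → %%%@%% reaches term 7.

%%%+@@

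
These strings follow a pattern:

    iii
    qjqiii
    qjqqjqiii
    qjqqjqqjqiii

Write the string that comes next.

qjqqjqqjqqjqiii

The strings grow by a fixed prefix qjq each time.
So the next term is qjq·qjqqjqqjqiii.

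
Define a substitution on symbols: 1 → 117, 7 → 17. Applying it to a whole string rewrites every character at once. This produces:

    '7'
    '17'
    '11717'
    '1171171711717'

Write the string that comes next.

1171171711711717117171171171711717

Applying the rule to each of the 13 symbols of 1171171711717 gives the pieces 117 117 17 117 117 17 117 17 117 117 17 117 17, which concatenate to the answer.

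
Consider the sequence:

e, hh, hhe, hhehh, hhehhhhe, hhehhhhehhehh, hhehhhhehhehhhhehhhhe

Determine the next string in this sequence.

hhehhhhehhehhhhehhhhehhehhhhehhehh

Each term (from the third on) is the previous term followed by the one before it: term 3 = hh·e = hhe.
The next term joins hhehhhhehhehhhhehhhhe and hhehhhhehhehh.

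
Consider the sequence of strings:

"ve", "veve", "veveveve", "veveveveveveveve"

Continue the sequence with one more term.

s(k+1) = s(k)·s(k) — each term doubles the last.
One more doubling of veveveveveveveve gives the answer.

veveveveveveveveveveveveveveveve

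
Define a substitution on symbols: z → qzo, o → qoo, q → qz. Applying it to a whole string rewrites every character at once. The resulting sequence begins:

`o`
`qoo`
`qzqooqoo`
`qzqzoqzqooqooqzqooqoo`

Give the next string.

qzqzoqzqzoqooqzqzoqzqooqooqzqooqooqzqzoqzqooqooqzqooqoo

φ(qzqzoqzqooqooqzqooqoo) expands symbol-by-symbol to qz qzo qz qzo qoo qz qzo qz qoo qoo qz qoo qoo qz qzo qz qoo qoo qz qoo qoo; joining the 21 pieces gives the next term.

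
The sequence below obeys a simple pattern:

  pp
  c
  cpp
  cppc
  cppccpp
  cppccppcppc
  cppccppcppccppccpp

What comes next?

Each term (from the third on) is the previous term followed by the one before it: term 3 = c·pp = cpp.
So term 8 is cppccppcppccppccpp·cppccppcppc.

cppccppcppccppccppcppccppcppc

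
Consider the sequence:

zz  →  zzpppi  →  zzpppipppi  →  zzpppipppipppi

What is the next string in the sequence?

zzpppipppipppipppi

Each term is the previous one with pppi appended.
So the next term is zzpppipppipppi·pppi.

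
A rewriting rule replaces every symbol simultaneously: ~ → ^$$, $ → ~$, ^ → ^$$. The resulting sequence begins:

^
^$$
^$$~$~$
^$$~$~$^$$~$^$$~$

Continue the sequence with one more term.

Applying the rule to each of the 17 symbols of ^$$~$~$^$$~$^$$~$ gives the pieces ^$$ ~$ ~$ ^$$ ~$ ^$$ ~$ ^$$ ~$ ~$ ^$$ ~$ ^$$ ~$ ~$ ^$$ ~$, which concatenate to the answer.

^$$~$~$^$$~$^$$~$^$$~$~$^$$~$^$$~$~$^$$~$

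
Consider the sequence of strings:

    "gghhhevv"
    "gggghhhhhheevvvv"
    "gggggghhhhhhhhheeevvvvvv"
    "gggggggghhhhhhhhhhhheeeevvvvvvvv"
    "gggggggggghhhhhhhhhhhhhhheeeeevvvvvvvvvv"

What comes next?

gggggggggggghhhhhhhhhhhhhhhhhheeeeeevvvvvvvvvvvv

The n-th term is 2n g's then 3n h's then n e's then 2n v's (n = 1, 2, …).
Setting n = 6 gives 12, 18, 6, 12 characters in each block.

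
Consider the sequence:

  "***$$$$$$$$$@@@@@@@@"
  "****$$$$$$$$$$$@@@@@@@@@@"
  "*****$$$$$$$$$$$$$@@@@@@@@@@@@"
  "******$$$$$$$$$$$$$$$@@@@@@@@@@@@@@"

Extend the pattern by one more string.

Term n consists of n *'s, followed by 2n+3 $'s, followed by 2n+2 @'s, where the shown terms are n = 3, 4, 5, 6.
Setting n = 7 gives 7, 17, 16 characters in each block.

*******$$$$$$$$$$$$$$$$$@@@@@@@@@@@@@@@@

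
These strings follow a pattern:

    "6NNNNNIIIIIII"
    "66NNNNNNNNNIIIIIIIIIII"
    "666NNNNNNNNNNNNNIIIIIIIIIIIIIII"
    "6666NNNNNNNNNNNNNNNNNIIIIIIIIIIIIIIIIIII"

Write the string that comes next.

66666NNNNNNNNNNNNNNNNNNNNNIIIIIIIIIIIIIIIIIIIIIII

Each string has the form 6^{n} N^{4n+1} I^{4n+3} (n = 1, 2, …).
Setting n = 5 gives 5, 21, 23 characters in each block.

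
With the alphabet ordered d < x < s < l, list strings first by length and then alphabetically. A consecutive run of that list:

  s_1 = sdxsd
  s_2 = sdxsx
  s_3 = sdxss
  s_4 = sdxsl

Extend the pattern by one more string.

sdxld

The successor of sdxsl increments the rightmost position that isn't already l and resets every position after it to d.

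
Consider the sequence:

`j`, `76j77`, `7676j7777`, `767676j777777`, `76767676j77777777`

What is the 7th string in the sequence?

767676767676j777777777777

Every step adds 76 to the front and 77 to the end of the previous string.
From 76767676j77777777, 2 further steps: 76767676j77777777 → 7676767676j7777777777 → (answer).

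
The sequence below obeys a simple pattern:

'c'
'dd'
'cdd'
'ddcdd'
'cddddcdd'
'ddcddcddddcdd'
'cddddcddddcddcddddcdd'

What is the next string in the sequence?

This is a Fibonacci-style word recurrence s(k) = s(k−2)·s(k−1): e.g. c·dd = cdd.
So term 8 is ddcddcddddcdd·cddddcddddcddcddddcdd.

ddcddcddddcddcddddcddddcddcddddcdd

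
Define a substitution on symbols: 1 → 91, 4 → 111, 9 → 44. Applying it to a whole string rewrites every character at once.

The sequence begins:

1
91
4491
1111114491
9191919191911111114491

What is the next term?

Replace each of the 22 characters of 9191919191911111114491 in place — 44 91 44 91 44 91 44 91 44 91 44 91 91 91 91 91 91 91 111 111 44 91 — and concatenate.

4491449144914491449144919191919191911111114491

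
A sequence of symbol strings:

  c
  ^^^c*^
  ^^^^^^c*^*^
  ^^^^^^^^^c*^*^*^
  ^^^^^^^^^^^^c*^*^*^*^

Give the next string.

Every step adds ^^^ to the front and *^ to the end of the previous string.
One more step from ^^^^^^^^^^^^c*^*^*^*^ gives the answer.

^^^^^^^^^^^^^^^c*^*^*^*^*^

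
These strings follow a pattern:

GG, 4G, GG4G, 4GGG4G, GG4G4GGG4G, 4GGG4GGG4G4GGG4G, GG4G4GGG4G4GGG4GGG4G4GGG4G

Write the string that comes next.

4GGG4GGG4G4GGG4GGG4G4GGG4G4GGG4GGG4G4GGG4G

Each term (from the third on) is the two preceding terms concatenated in order: term 3 = GG·4G = GG4G.
So term 8 is 4GGG4GGG4G4GGG4G·GG4G4GGG4G4GGG4GGG4G4GGG4G.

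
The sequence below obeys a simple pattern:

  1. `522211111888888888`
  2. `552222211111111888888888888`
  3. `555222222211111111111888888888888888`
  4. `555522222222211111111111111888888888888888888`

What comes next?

The n-th term is n-1 5's then 2n-1 2's then 3n-1 1's then 3n+3 8's, where the shown terms are n = 2, 3, 4, 5.
For the next term, n = 6, so the run lengths are 5, 11, 17, 21.

555552222222222211111111111111111888888888888888888888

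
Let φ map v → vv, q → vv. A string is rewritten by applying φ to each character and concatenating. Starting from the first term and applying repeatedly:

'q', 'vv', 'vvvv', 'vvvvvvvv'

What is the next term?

vvvvvvvvvvvvvvvv

Rewriting each symbol of vvvvvvvv: v→vv, v→vv, v→vv, v→vv, v→vv, v→vv, v→vv, v→vv, which concatenates to vv vv vv vv vv vv vv vv.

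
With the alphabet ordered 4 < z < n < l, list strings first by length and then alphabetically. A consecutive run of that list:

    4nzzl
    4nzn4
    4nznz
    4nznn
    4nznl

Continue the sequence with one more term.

Treat 4nznl as a base-4 numeral over the given alphabet and add one, carrying through any trailing l's.

4nzl4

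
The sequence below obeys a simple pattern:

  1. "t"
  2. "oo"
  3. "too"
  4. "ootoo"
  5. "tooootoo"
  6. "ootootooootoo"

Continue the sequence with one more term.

This is a Fibonacci-style word recurrence s(k) = s(k−2)·s(k−1): e.g. t·oo = too.
So term 7 is tooootoo·ootootooootoo.

tooootooootootooootoo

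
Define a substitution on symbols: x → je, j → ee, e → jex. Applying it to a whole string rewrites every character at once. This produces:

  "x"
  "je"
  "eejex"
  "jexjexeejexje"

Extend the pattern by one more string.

eejexjeeejexjejexjexeejexjeeejex

φ(jexjexeejexje) expands symbol-by-symbol to ee jex je ee jex je jex jex ee jex je ee jex; joining the 13 pieces gives the next term.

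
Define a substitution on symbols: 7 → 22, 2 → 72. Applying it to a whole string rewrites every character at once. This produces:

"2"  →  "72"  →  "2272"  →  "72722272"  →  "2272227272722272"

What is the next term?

Rewriting the 16 symbols of 2272227272722272 one by one yields 72 72 22 72 72 72 22 72 22 72 22 72 72 72 22 72; concatenated:

72722272727222722272227272722272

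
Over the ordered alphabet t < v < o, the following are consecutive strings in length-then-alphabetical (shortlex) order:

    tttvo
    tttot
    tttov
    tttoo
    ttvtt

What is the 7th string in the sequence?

Stepping forward 2 times from ttvtt: ttvtt → ttvtv, then the target.

ttvto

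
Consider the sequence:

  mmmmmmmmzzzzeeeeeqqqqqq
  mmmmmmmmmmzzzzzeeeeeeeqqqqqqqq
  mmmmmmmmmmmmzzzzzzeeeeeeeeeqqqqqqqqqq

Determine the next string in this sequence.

Each string has the form m^{2n+2} z^{n+1} e^{2n-1} q^{2n}, where the shown terms are n = 3, 4, 5.
Setting n = 6 gives 14, 7, 11, 12 characters in each block.

mmmmmmmmmmmmmmzzzzzzzeeeeeeeeeeeqqqqqqqqqqqq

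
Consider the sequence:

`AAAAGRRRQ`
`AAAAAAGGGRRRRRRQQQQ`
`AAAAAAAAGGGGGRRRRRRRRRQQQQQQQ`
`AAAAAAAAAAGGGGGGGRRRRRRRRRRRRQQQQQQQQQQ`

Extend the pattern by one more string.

AAAAAAAAAAAAGGGGGGGGGRRRRRRRRRRRRRRRQQQQQQQQQQQQQ

Each string has the form A^{2n+2} G^{2n-1} R^{3n} Q^{3n-2} (n = 1, 2, …).
For the next term, n = 5, so the run lengths are 12, 9, 15, 13.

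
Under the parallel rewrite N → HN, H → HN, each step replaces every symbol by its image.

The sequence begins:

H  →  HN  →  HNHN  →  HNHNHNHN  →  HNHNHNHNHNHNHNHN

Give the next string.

HNHNHNHNHNHNHNHNHNHNHNHNHNHNHNHN

Replace each of the 16 characters of HNHNHNHNHNHNHNHN in place — HN HN HN HN HN HN HN HN HN HN HN HN HN HN HN HN — and concatenate.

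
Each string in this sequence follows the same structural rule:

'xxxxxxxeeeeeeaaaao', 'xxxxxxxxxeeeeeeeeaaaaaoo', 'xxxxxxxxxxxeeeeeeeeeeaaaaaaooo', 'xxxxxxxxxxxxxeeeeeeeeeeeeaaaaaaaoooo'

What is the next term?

xxxxxxxxxxxxxxxeeeeeeeeeeeeeeaaaaaaaaooooo

The n-th term is 2n+3 x's then 2n+2 e's then n+2 a's then n-1 o's, where the shown terms are n = 2, 3, 4, 5.
Setting n = 6 gives 15, 14, 8, 5 characters in each block.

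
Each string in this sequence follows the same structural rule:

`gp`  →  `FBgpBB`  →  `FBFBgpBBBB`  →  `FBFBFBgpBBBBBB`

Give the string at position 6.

FBFBFBFBFBgpBBBBBBBBBB

s(k+1) = FB·s(k)·BB, so each term gains FB as a prefix and BB as a suffix.
From FBFBFBgpBBBBBB, 2 further steps: FBFBFBgpBBBBBB → FBFBFBFBgpBBBBBBBB → (answer).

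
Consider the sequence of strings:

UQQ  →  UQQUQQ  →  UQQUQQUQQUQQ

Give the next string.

Every step duplicates the string.
One more doubling of UQQUQQUQQUQQ gives the answer.

UQQUQQUQQUQQUQQUQQUQQUQQ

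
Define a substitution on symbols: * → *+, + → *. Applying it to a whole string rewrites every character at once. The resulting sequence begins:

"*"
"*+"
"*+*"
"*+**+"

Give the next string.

*+**+*+*

Expanding *+**+: *→*+, +→*, *→*+, *→*+, +→*. Concatenated: *+ * *+ *+ *.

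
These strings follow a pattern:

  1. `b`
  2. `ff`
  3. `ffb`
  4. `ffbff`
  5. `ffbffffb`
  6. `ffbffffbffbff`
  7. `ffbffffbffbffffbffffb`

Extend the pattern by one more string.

ffbffffbffbffffbffffbffbffffbffbff

This is a Fibonacci-style word recurrence s(k) = s(k−1)·s(k−2): e.g. ff·b = ffb.
Continuing: ffbffffbffbffffbffffb · ffbffffbffbff gives term 8.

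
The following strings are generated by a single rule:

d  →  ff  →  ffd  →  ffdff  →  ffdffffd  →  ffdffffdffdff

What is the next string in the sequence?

ffdffffdffdffffdffffd

From term 3 onward, concatenate the last term with the second-to-last: ff·d = ffd, ffd·ff = ffdff, …
So term 7 is ffdffffdffdff·ffdffffd.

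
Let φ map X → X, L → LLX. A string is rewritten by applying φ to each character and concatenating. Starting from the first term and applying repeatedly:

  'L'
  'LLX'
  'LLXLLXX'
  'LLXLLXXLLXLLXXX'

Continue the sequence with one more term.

LLXLLXXLLXLLXXXLLXLLXXLLXLLXXXX

Replace each of the 15 characters of LLXLLXXLLXLLXXX in place — LLX LLX X LLX LLX X X LLX LLX X LLX LLX X X X — and concatenate.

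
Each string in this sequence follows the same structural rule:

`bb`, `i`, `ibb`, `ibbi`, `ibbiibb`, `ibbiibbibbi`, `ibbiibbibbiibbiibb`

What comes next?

ibbiibbibbiibbiibbibbiibbibbi

Each term (from the third on) is the previous term followed by the one before it: term 3 = i·bb = ibb.
So term 8 is ibbiibbibbiibbiibb·ibbiibbibbi.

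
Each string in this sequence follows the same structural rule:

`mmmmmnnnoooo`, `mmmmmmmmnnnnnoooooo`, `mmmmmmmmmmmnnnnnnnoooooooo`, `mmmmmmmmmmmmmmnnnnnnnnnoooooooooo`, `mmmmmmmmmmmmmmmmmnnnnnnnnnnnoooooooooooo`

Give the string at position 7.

Each string has the form m^{3n+2} n^{2n+1} o^{2n+2} (n = 1, 2, …).
For term 7, n = 7, so the run lengths are 23, 15, 16.

mmmmmmmmmmmmmmmmmmmmmmmnnnnnnnnnnnnnnnoooooooooooooooo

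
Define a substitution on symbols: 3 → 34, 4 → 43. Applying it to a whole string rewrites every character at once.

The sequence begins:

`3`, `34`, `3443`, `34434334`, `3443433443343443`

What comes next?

Rewriting the 16 symbols of 3443433443343443 one by one yields 34 43 43 34 43 34 34 43 43 34 34 43 34 43 43 34; concatenated:

34434334433434434334344334434334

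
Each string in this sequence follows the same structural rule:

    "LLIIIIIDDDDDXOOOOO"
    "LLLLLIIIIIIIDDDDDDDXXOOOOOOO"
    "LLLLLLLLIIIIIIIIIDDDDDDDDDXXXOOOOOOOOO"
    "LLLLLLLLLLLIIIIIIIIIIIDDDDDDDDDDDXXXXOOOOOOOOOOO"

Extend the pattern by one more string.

Each string has the form L^{3n-1} I^{2n+3} D^{2n+3} X^{n} O^{2n+3} (n = 1, 2, …).
For the next term, n = 5, so the run lengths are 14, 13, 13, 5, 13.

LLLLLLLLLLLLLLIIIIIIIIIIIIIDDDDDDDDDDDDDXXXXXOOOOOOOOOOOOO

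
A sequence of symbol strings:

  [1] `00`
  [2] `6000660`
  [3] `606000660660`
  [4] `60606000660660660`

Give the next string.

6060606000660660660660

Each term wraps the previous one in 60 on the left and 660 on the right.
One more step from 60606000660660660 gives the answer.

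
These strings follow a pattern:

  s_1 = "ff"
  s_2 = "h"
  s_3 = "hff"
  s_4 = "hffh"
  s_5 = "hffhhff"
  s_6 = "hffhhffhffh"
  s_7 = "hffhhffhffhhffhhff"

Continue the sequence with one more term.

From term 3 onward, concatenate the last term with the second-to-last: h·ff = hff, hff·h = hffh, …
The next term joins hffhhffhffhhffhhff and hffhhffhffh.

hffhhffhffhhffhhffhffhhffhffh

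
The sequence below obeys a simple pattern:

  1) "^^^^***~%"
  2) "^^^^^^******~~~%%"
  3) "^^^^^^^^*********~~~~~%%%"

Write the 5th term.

The n-th term is 2n+2 ^'s then 3n *'s then 2n-1 ~'s then n %'s (n = 1, 2, …).
For term 5, n = 5, so the run lengths are 12, 15, 9, 5.

^^^^^^^^^^^^***************~~~~~~~~~%%%%%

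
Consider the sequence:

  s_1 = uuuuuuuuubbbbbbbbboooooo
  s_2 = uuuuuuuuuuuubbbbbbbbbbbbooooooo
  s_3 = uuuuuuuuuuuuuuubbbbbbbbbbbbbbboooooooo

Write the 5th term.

Each string has the form u^{3n} b^{3n} o^{n+3}, where the shown terms are n = 3, 4, 5.
For term 5, n = 7, so the run lengths are 21, 21, 10.

uuuuuuuuuuuuuuuuuuuuubbbbbbbbbbbbbbbbbbbbboooooooooo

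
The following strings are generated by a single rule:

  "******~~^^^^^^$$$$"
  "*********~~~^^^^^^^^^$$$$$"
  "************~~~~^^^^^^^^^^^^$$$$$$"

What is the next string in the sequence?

The n-th term is 3n *'s then n ~'s then 3n ^'s then n+2 $'s, where the shown terms are n = 2, 3, 4.
For the next term, n = 5, so the run lengths are 15, 5, 15, 7.

***************~~~~~^^^^^^^^^^^^^^^$$$$$$$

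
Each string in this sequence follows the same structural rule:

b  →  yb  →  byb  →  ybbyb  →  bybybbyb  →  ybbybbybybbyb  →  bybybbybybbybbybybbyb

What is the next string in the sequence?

ybbybbybybbybbybybbybybbybbybybbyb

Each term (from the third on) is the two preceding terms concatenated in order: term 3 = b·yb = byb.
The next term joins ybbybbybybbyb and bybybbybybbybbybybbyb.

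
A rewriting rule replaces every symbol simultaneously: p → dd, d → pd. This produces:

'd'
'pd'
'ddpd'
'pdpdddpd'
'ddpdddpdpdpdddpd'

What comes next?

Replace each of the 16 characters of ddpdddpdpdpdddpd in place — pd pd dd pd pd pd dd pd dd pd dd pd pd pd dd pd — and concatenate.

pdpdddpdpdpdddpdddpdddpdpdpdddpd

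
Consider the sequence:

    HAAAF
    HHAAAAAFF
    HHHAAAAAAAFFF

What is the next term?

HHHHAAAAAAAAAFFFF

Reading off run lengths: H runs 1, 2, 3; A runs 3, 5, 7; F runs 1, 2, 3 — each is linear in n, where the shown terms are n = 2, 3, 4.
Setting n = 5 gives 4, 9, 4 characters in each block.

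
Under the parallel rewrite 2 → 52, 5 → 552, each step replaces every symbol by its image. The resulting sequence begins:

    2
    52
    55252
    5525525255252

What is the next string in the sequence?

φ(5525525255252) expands symbol-by-symbol to 552 552 52 552 552 52 552 52 552 552 52 552 52; joining the 13 pieces gives the next term.

5525525255255252552525525525255252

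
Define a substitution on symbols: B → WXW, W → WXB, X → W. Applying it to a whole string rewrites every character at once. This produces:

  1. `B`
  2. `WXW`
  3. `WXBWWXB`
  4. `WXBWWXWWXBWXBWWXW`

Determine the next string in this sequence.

Rewriting the 17 symbols of WXBWWXWWXBWXBWWXW one by one yields WXB W WXW WXB WXB W WXB WXB W WXW WXB W WXW WXB WXB W WXB; concatenated:

WXBWWXWWXBWXBWWXBWXBWWXWWXBWWXWWXBWXBWWXB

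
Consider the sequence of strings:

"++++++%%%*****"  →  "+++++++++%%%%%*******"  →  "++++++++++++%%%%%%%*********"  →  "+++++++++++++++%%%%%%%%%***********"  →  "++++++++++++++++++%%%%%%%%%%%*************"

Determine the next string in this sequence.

Term n consists of 3n+3 +'s, followed by 2n+1 %'s, followed by 2n+3 *'s (n = 1, 2, …).
For the next term, n = 6, so the run lengths are 21, 13, 15.

+++++++++++++++++++++%%%%%%%%%%%%%***************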